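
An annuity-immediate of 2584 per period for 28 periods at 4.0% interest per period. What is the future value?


FV = PMT * ((1+i)^n - 1) / i
= 2584 * ((1.04)^28 - 1) / 0.04
= 2584 * (2.998703 - 1) / 0.04
= 129116.2344


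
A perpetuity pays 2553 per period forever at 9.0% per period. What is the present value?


PV = PMT / i
= 2553 / 0.09
= 28366.6667


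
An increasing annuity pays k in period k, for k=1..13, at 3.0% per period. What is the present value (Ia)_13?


(Ia)_n = sum_{k=1}^{n} k * v^k, v = 1/(1+i)
v = 0.970874
Sum computed term by term:
(Ia)_13 = 70.0546


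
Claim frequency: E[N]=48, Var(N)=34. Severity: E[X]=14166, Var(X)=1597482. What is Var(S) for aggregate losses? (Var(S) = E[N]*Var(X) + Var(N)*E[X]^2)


Var(S) = E[N]*Var(X) + Var(N)*E[X]^2
= 48*1597482 + 34*14166^2
= 76679136 + 6822968904
= 6.8996e+09


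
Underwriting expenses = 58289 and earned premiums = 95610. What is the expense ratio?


Expense ratio = expenses / premiums
= 58289 / 95610
= 0.6097


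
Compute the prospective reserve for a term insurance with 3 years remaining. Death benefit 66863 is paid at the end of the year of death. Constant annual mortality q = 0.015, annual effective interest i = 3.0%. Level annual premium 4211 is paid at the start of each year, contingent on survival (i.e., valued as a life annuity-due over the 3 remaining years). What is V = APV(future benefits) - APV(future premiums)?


v = 1/(1+i) = 0.970874
APV(future benefits) per unit = sum_{k=0}^{2} k_p_x * q * v^(k+1) = 0.041808
APV(future benefits) = 66863 * 0.041808 = 2795.4324
Life annuity-due factor ä_{x:3} = sum_{k=0}^{2} k_p_x * v^k = 2.870841
APV(future premiums) = 4211 * 2.870841 = 12089.1106
V = 2795.4324 - 12089.1106
= -9293.6781


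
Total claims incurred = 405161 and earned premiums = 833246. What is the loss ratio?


Loss ratio = claims / premiums
= 405161 / 833246
= 0.4862


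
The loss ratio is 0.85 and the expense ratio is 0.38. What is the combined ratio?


Combined ratio = loss ratio + expense ratio
= 0.85 + 0.38
= 1.23


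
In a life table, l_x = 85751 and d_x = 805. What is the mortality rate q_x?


q_x = d_x / l_x
= 805 / 85751
= 0.0094


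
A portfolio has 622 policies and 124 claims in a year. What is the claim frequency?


frequency = claims / policies
= 124 / 622
= 0.1994


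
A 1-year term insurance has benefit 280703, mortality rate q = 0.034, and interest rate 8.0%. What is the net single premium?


NSP = benefit * q * v
v = 1/(1+i) = 0.925926
NSP = 280703 * 0.034 * 0.925926
= 8836.9463


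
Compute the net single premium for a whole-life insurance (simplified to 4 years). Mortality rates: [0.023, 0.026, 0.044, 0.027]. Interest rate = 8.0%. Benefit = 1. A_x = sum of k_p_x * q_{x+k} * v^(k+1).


v = 0.925926
Year 0: k_p_x=1.0, q=0.023, term=0.021296
Year 1: k_p_x=0.977, q=0.026, term=0.021778
Year 2: k_p_x=0.951598, q=0.044, term=0.033238
Year 3: k_p_x=0.909728, q=0.027, term=0.018054
A_x = 0.0944


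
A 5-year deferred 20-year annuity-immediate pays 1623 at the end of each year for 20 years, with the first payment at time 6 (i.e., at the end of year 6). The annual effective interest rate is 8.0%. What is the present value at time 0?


PV at time 5 of the 20-year annuity-immediate:
a_n = 1623 * (1-(1+0.08)^(-20))/0.08 = 15934.8532
Discount back 5 years to time 0:
PV = 15934.8532 * (1+0.08)^(-5)
= 15934.8532 * 0.680583
= 10844.9934


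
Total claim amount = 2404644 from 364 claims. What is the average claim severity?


severity = total / number
= 2404644 / 364
= 6606.1648


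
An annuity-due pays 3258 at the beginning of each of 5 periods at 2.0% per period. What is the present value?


PV_due = PMT * (1-(1+i)^(-n))/i * (1+i)
PV_immediate = 15356.4511
PV_due = 15356.4511 * 1.02
= 15663.5801


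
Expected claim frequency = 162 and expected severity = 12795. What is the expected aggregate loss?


E[S] = E[N] * E[X]
= 162 * 12795
= 2.0728e+06


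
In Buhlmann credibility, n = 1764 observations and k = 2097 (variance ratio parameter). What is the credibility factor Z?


Z = n / (n + k)
= 1764 / (1764 + 2097)
= 1764 / 3861
= 0.4569


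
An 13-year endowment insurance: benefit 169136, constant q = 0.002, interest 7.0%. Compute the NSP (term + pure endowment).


Term component = 2798.7127
Pure endowment = 13_p_x * v^13 * benefit = 0.97431 * 0.414964 * 169136 = 68382.3438
NSP = 71181.0565


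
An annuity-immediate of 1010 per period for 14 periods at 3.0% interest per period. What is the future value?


FV = PMT * ((1+i)^n - 1) / i
= 1010 * ((1.03)^14 - 1) / 0.03
= 1010 * (1.51259 - 1) / 0.03
= 17257.1874


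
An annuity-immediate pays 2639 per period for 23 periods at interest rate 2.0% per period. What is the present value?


PV = PMT * (1 - (1+i)^(-n)) / i
= 2639 * (1 - (1+0.02)^(-23)) / 0.02
= 2639 * (1 - 0.634156) / 0.02
= 2639 * 18.292204
= 48273.1267


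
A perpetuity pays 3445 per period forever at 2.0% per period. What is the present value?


PV = PMT / i
= 3445 / 0.02
= 172250.0


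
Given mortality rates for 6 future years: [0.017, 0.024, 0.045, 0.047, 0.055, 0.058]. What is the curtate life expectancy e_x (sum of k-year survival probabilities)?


e_x = sum_{k=1}^{n} k_p_x
k_p_x values:
  1_p_x = 0.983
  2_p_x = 0.959408
  3_p_x = 0.916235
  4_p_x = 0.873172
  5_p_x = 0.825147
  6_p_x = 0.777289
e_x = 5.3343


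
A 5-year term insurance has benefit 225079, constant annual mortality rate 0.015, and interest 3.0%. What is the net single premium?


NSP = benefit * sum_{k=0}^{n-1} k_p_x * q * v^(k+1)
With constant q=0.015, v=0.970874
Sum = 0.066725
NSP = 225079 * 0.066725
= 15018.3888


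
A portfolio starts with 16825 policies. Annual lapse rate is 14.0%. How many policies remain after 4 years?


remaining = initial * (1 - lapse)^years
= 16825 * (1 - 0.14)^4
= 16825 * 0.547008
= 9203.4123


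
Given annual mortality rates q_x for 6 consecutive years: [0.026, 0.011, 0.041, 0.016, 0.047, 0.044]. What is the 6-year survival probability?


p_k = 1 - q_k for each year
Survival = product of (1 - q_k)
= 0.974 * 0.989 * 0.959 * 0.984 * 0.953 * 0.956
= 0.8282


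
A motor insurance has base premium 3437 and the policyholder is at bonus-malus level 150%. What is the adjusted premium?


adjusted = base * BM_level / 100
= 3437 * 150 / 100
= 3437 * 1.5
= 5155.5


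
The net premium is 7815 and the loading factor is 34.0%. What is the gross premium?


Gross = net * (1 + loading)
= 7815 * (1 + 0.34)
= 7815 * 1.34
= 10472.1


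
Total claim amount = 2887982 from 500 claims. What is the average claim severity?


severity = total / number
= 2887982 / 500
= 5775.964


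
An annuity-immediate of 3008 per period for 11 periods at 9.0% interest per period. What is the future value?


FV = PMT * ((1+i)^n - 1) / i
= 3008 * ((1.09)^11 - 1) / 0.09
= 3008 * (2.580426 - 1) / 0.09
= 52821.3625


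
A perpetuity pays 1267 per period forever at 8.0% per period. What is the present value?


PV = PMT / i
= 1267 / 0.08
= 15837.5


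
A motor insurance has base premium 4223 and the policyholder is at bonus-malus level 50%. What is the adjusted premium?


adjusted = base * BM_level / 100
= 4223 * 50 / 100
= 4223 * 0.5
= 2111.5


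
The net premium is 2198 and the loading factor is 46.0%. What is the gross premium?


Gross = net * (1 + loading)
= 2198 * (1 + 0.46)
= 2198 * 1.46
= 3209.08


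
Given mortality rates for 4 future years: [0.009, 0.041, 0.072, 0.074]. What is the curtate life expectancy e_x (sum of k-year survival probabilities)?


e_x = sum_{k=1}^{n} k_p_x
k_p_x values:
  1_p_x = 0.991
  2_p_x = 0.950369
  3_p_x = 0.881942
  4_p_x = 0.816679
e_x = 3.64


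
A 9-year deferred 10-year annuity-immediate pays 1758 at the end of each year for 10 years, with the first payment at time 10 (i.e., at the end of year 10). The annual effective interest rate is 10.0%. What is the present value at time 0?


PV at time 9 of the 10-year annuity-immediate:
a_n = 1758 * (1-(1+0.1)^(-10))/0.1 = 10802.149
Discount back 9 years to time 0:
PV = 10802.149 * (1+0.1)^(-9)
= 10802.149 * 0.424098
= 4581.1657


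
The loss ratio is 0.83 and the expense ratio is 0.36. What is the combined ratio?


Combined ratio = loss ratio + expense ratio
= 0.83 + 0.36
= 1.19


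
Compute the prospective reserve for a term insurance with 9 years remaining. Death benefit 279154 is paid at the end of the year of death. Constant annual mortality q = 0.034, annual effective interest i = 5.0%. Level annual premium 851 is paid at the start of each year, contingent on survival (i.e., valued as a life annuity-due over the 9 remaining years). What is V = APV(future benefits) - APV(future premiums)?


v = 1/(1+i) = 0.952381
APV(future benefits) per unit = sum_{k=0}^{8} k_p_x * q * v^(k+1) = 0.213649
APV(future benefits) = 279154 * 0.213649 = 59640.9651
Life annuity-due factor ä_{x:9} = sum_{k=0}^{8} k_p_x * v^k = 6.597983
APV(future premiums) = 851 * 6.597983 = 5614.8835
V = 59640.9651 - 5614.8835
= 54026.0816


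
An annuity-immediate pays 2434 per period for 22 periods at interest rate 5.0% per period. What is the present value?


PV = PMT * (1 - (1+i)^(-n)) / i
= 2434 * (1 - (1+0.05)^(-22)) / 0.05
= 2434 * (1 - 0.34185) / 0.05
= 2434 * 13.163003
= 32038.7483


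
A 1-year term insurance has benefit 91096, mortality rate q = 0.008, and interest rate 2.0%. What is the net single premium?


NSP = benefit * q * v
v = 1/(1+i) = 0.980392
NSP = 91096 * 0.008 * 0.980392
= 714.4784


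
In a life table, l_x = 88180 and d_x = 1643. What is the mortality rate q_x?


q_x = d_x / l_x
= 1643 / 88180
= 0.0186


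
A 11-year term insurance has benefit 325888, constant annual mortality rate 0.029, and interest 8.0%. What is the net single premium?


NSP = benefit * sum_{k=0}^{n-1} k_p_x * q * v^(k+1)
With constant q=0.029, v=0.925926
Sum = 0.183504
NSP = 325888 * 0.183504
= 59801.8049


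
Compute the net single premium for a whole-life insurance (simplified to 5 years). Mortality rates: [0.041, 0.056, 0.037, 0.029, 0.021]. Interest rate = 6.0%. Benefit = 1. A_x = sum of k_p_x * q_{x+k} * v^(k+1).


v = 0.943396
Year 0: k_p_x=1.0, q=0.041, term=0.038679
Year 1: k_p_x=0.959, q=0.056, term=0.047796
Year 2: k_p_x=0.905296, q=0.037, term=0.028124
Year 3: k_p_x=0.8718, q=0.029, term=0.020026
Year 4: k_p_x=0.846518, q=0.021, term=0.013284
A_x = 0.1479


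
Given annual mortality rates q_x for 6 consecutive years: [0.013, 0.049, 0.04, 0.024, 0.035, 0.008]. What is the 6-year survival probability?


p_k = 1 - q_k for each year
Survival = product of (1 - q_k)
= 0.987 * 0.951 * 0.96 * 0.976 * 0.965 * 0.992
= 0.8419


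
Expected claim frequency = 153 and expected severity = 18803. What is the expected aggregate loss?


E[S] = E[N] * E[X]
= 153 * 18803
= 2.8769e+06


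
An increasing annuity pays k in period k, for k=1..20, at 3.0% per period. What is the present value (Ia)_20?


(Ia)_n = sum_{k=1}^{n} k * v^k, v = 1/(1+i)
v = 0.970874
Sum computed term by term:
(Ia)_20 = 141.6761


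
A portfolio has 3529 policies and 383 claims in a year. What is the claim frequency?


frequency = claims / policies
= 383 / 3529
= 0.1085


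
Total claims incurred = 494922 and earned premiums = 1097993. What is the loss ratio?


Loss ratio = claims / premiums
= 494922 / 1097993
= 0.4508


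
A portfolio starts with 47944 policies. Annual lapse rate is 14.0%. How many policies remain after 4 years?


remaining = initial * (1 - lapse)^years
= 47944 * (1 - 0.14)^4
= 47944 * 0.547008
= 26225.7592


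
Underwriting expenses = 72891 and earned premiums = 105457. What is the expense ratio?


Expense ratio = expenses / premiums
= 72891 / 105457
= 0.6912


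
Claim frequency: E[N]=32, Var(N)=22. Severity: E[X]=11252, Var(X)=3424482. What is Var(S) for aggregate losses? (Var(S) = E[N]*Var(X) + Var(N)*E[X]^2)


Var(S) = E[N]*Var(X) + Var(N)*E[X]^2
= 32*3424482 + 22*11252^2
= 109583424 + 2785365088
= 2.8949e+09


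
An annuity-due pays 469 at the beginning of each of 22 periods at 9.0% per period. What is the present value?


PV_due = PMT * (1-(1+i)^(-n))/i * (1+i)
PV_immediate = 4428.4975
PV_due = 4428.4975 * 1.09
= 4827.0623


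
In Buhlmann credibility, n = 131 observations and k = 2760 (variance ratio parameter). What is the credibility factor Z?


Z = n / (n + k)
= 131 / (131 + 2760)
= 131 / 2891
= 0.0453


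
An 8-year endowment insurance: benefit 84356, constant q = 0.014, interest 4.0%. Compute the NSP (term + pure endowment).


Term component = 7594.3265
Pure endowment = 8_p_x * v^8 * benefit = 0.893337 * 0.73069 * 84356 = 55063.5977
NSP = 62657.9242


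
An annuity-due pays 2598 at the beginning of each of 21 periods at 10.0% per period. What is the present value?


PV_due = PMT * (1-(1+i)^(-n))/i * (1+i)
PV_immediate = 22469.3078
PV_due = 22469.3078 * 1.1
= 24716.2385


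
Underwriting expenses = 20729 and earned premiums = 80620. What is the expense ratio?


Expense ratio = expenses / premiums
= 20729 / 80620
= 0.2571


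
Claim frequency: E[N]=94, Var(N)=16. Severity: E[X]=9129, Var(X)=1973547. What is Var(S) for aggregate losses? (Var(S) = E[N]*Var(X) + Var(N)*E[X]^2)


Var(S) = E[N]*Var(X) + Var(N)*E[X]^2
= 94*1973547 + 16*9129^2
= 185513418 + 1333418256
= 1.5189e+09


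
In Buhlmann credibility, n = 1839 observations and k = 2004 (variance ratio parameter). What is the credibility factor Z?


Z = n / (n + k)
= 1839 / (1839 + 2004)
= 1839 / 3843
= 0.4785


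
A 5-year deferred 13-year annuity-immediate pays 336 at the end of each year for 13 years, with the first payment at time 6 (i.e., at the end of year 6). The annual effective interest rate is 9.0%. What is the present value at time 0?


PV at time 5 of the 13-year annuity-immediate:
a_n = 336 * (1-(1+0.09)^(-13))/0.09 = 2515.5997
Discount back 5 years to time 0:
PV = 2515.5997 * (1+0.09)^(-5)
= 2515.5997 * 0.649931
= 1634.9672


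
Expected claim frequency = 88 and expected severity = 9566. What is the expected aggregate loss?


E[S] = E[N] * E[X]
= 88 * 9566
= 841808


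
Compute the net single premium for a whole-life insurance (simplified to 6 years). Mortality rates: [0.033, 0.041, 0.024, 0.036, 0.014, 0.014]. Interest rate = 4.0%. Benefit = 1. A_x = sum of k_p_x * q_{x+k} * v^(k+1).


v = 0.961538
Year 0: k_p_x=1.0, q=0.033, term=0.031731
Year 1: k_p_x=0.967, q=0.041, term=0.036656
Year 2: k_p_x=0.927353, q=0.024, term=0.019786
Year 3: k_p_x=0.905097, q=0.036, term=0.027852
Year 4: k_p_x=0.872513, q=0.014, term=0.01004
Year 5: k_p_x=0.860298, q=0.014, term=0.009519
A_x = 0.1356


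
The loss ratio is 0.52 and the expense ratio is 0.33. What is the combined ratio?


Combined ratio = loss ratio + expense ratio
= 0.52 + 0.33
= 0.85


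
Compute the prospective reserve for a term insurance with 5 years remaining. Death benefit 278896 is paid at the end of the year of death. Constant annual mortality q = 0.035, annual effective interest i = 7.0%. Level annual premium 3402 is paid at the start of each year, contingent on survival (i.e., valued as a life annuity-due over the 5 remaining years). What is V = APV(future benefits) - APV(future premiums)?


v = 1/(1+i) = 0.934579
APV(future benefits) per unit = sum_{k=0}^{4} k_p_x * q * v^(k+1) = 0.134451
APV(future benefits) = 278896 * 0.134451 = 37497.8184
Life annuity-due factor ä_{x:5} = sum_{k=0}^{4} k_p_x * v^k = 4.110356
APV(future premiums) = 3402 * 4.110356 = 13983.4315
V = 37497.8184 - 13983.4315
= 23514.3869


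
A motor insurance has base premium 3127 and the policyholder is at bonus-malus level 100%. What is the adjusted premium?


adjusted = base * BM_level / 100
= 3127 * 100 / 100
= 3127 * 1.0
= 3127.0


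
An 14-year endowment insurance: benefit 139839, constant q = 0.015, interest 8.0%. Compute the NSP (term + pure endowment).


Term component = 15996.1026
Pure endowment = 14_p_x * v^14 * benefit = 0.809296 * 0.340461 * 139839 = 38530.3505
NSP = 54526.4531


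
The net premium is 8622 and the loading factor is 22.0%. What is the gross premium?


Gross = net * (1 + loading)
= 8622 * (1 + 0.22)
= 8622 * 1.22
= 10518.84


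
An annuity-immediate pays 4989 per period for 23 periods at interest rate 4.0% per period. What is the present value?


PV = PMT * (1 - (1+i)^(-n)) / i
= 4989 * (1 - (1+0.04)^(-23)) / 0.04
= 4989 * (1 - 0.405726) / 0.04
= 4989 * 14.856842
= 74120.7831


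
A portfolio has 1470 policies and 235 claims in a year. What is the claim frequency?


frequency = claims / policies
= 235 / 1470
= 0.1599


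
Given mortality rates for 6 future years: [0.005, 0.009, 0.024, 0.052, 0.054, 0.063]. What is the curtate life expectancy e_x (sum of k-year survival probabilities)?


e_x = sum_{k=1}^{n} k_p_x
k_p_x values:
  1_p_x = 0.995
  2_p_x = 0.986045
  3_p_x = 0.96238
  4_p_x = 0.912336
  5_p_x = 0.86307
  6_p_x = 0.808697
e_x = 5.5275


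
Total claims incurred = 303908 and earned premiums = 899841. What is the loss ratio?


Loss ratio = claims / premiums
= 303908 / 899841
= 0.3377


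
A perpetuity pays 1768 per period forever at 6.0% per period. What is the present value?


PV = PMT / i
= 1768 / 0.06
= 29466.6667


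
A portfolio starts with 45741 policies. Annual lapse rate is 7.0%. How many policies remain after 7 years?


remaining = initial * (1 - lapse)^years
= 45741 * (1 - 0.07)^7
= 45741 * 0.601701
= 27522.3995


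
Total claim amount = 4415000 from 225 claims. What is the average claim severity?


severity = total / number
= 4415000 / 225
= 19622.2222


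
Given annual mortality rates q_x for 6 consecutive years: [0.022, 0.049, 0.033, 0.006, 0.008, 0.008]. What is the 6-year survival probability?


p_k = 1 - q_k for each year
Survival = product of (1 - q_k)
= 0.978 * 0.951 * 0.967 * 0.994 * 0.992 * 0.992
= 0.8797


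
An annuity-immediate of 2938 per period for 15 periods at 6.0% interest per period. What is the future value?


FV = PMT * ((1+i)^n - 1) / i
= 2938 * ((1.06)^15 - 1) / 0.06
= 2938 * (2.396558 - 1) / 0.06
= 68384.7995


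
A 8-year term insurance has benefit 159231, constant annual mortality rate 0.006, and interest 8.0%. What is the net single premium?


NSP = benefit * sum_{k=0}^{n-1} k_p_x * q * v^(k+1)
With constant q=0.006, v=0.925926
Sum = 0.033846
NSP = 159231 * 0.033846
= 5389.3315


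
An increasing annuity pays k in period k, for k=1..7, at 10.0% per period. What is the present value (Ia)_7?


(Ia)_n = sum_{k=1}^{n} k * v^k, v = 1/(1+i)
v = 0.909091
Sum computed term by term:
(Ia)_7 = 17.6315


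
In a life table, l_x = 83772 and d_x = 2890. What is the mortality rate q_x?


q_x = d_x / l_x
= 2890 / 83772
= 0.0345


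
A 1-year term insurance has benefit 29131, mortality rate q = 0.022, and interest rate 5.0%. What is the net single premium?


NSP = benefit * q * v
v = 1/(1+i) = 0.952381
NSP = 29131 * 0.022 * 0.952381
= 610.3638


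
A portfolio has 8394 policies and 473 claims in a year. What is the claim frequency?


frequency = claims / policies
= 473 / 8394
= 0.0563


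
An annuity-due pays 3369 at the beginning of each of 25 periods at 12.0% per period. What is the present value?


PV_due = PMT * (1-(1+i)^(-n))/i * (1+i)
PV_immediate = 26423.5357
PV_due = 26423.5357 * 1.12
= 29594.3599


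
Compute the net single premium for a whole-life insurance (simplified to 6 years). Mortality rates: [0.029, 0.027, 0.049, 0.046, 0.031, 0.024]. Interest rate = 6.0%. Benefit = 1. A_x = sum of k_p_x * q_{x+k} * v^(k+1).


v = 0.943396
Year 0: k_p_x=1.0, q=0.029, term=0.027358
Year 1: k_p_x=0.971, q=0.027, term=0.023333
Year 2: k_p_x=0.944783, q=0.049, term=0.03887
Year 3: k_p_x=0.898489, q=0.046, term=0.032738
Year 4: k_p_x=0.857158, q=0.031, term=0.019856
Year 5: k_p_x=0.830586, q=0.024, term=0.014053
A_x = 0.1562


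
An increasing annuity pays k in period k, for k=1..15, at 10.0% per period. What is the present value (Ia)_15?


(Ia)_n = sum_{k=1}^{n} k * v^k, v = 1/(1+i)
v = 0.909091
Sum computed term by term:
(Ia)_15 = 47.7581


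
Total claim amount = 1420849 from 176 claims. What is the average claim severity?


severity = total / number
= 1420849 / 176
= 8073.0057


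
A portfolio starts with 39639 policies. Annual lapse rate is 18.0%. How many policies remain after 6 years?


remaining = initial * (1 - lapse)^years
= 39639 * (1 - 0.18)^6
= 39639 * 0.304007
= 12050.5204


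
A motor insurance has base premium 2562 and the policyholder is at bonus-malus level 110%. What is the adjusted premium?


adjusted = base * BM_level / 100
= 2562 * 110 / 100
= 2562 * 1.1
= 2818.2


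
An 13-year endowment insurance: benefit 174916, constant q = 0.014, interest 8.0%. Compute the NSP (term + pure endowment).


Term component = 18076.5009
Pure endowment = 13_p_x * v^13 * benefit = 0.83253 * 0.367698 * 174916 = 53545.208
NSP = 71621.709


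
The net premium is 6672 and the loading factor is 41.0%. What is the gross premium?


Gross = net * (1 + loading)
= 6672 * (1 + 0.41)
= 6672 * 1.41
= 9407.52


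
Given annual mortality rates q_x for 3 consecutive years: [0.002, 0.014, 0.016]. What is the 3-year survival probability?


p_k = 1 - q_k for each year
Survival = product of (1 - q_k)
= 0.998 * 0.986 * 0.984
= 0.9683


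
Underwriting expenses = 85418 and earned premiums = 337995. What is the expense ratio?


Expense ratio = expenses / premiums
= 85418 / 337995
= 0.2527


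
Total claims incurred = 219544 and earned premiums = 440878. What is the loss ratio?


Loss ratio = claims / premiums
= 219544 / 440878
= 0.498


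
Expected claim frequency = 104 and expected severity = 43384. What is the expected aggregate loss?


E[S] = E[N] * E[X]
= 104 * 43384
= 4.5119e+06


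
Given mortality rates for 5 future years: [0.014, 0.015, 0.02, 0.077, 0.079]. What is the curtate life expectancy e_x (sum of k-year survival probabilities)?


e_x = sum_{k=1}^{n} k_p_x
k_p_x values:
  1_p_x = 0.986
  2_p_x = 0.97121
  3_p_x = 0.951786
  4_p_x = 0.878498
  5_p_x = 0.809097
e_x = 4.5966


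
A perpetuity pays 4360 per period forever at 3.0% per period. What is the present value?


PV = PMT / i
= 4360 / 0.03
= 145333.3333


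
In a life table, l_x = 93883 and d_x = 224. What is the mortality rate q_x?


q_x = d_x / l_x
= 224 / 93883
= 0.0024


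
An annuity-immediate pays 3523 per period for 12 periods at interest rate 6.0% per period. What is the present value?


PV = PMT * (1 - (1+i)^(-n)) / i
= 3523 * (1 - (1+0.06)^(-12)) / 0.06
= 3523 * (1 - 0.496969) / 0.06
= 3523 * 8.383844
= 29536.2822


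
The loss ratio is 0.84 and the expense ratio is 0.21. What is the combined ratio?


Combined ratio = loss ratio + expense ratio
= 0.84 + 0.21
= 1.05


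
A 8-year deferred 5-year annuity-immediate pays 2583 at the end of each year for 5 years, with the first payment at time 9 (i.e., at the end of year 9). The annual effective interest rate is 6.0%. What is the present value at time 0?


PV at time 8 of the 5-year annuity-immediate:
a_n = 2583 * (1-(1+0.06)^(-5))/0.06 = 10880.5357
Discount back 8 years to time 0:
PV = 10880.5357 * (1+0.06)^(-8)
= 10880.5357 * 0.627412
= 6826.5827


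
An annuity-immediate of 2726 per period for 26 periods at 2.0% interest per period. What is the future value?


FV = PMT * ((1+i)^n - 1) / i
= 2726 * ((1.02)^26 - 1) / 0.02
= 2726 * (1.673418 - 1) / 0.02
= 91786.889


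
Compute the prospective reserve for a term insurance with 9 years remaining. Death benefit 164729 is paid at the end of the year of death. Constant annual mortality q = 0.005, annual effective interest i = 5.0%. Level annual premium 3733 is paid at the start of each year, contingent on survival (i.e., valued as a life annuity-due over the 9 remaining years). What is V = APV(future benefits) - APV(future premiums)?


v = 1/(1+i) = 0.952381
APV(future benefits) per unit = sum_{k=0}^{8} k_p_x * q * v^(k+1) = 0.034893
APV(future benefits) = 164729 * 0.034893 = 5747.9198
Life annuity-due factor ä_{x:9} = sum_{k=0}^{8} k_p_x * v^k = 7.327569
APV(future premiums) = 3733 * 7.327569 = 27353.8159
V = 5747.9198 - 27353.8159
= -21605.8962


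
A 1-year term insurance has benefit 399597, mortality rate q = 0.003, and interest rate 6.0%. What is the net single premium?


NSP = benefit * q * v
v = 1/(1+i) = 0.943396
NSP = 399597 * 0.003 * 0.943396
= 1130.9349


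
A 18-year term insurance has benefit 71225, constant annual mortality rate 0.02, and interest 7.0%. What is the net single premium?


NSP = benefit * sum_{k=0}^{n-1} k_p_x * q * v^(k+1)
With constant q=0.02, v=0.934579
Sum = 0.176519
NSP = 71225 * 0.176519
= 12572.5506


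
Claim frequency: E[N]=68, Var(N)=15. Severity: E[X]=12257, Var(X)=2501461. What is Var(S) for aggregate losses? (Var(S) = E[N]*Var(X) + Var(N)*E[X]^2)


Var(S) = E[N]*Var(X) + Var(N)*E[X]^2
= 68*2501461 + 15*12257^2
= 170099348 + 2253510735
= 2.4236e+09


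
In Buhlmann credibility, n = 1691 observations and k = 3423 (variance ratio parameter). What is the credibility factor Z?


Z = n / (n + k)
= 1691 / (1691 + 3423)
= 1691 / 5114
= 0.3307


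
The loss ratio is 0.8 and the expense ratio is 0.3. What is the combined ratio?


Combined ratio = loss ratio + expense ratio
= 0.8 + 0.3
= 1.1


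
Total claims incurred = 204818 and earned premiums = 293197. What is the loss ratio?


Loss ratio = claims / premiums
= 204818 / 293197
= 0.6986


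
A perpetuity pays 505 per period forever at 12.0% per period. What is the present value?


PV = PMT / i
= 505 / 0.12
= 4208.3333


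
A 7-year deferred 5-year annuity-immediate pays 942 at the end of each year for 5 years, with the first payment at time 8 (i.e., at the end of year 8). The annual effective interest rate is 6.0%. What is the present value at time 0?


PV at time 7 of the 5-year annuity-immediate:
a_n = 942 * (1-(1+0.06)^(-5))/0.06 = 3968.0467
Discount back 7 years to time 0:
PV = 3968.0467 * (1+0.06)^(-7)
= 3968.0467 * 0.665057
= 2638.9777


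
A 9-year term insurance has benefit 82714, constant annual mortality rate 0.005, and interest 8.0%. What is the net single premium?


NSP = benefit * sum_{k=0}^{n-1} k_p_x * q * v^(k+1)
With constant q=0.005, v=0.925926
Sum = 0.030695
NSP = 82714 * 0.030695
= 2538.9171


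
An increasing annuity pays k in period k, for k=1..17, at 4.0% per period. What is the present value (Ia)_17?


(Ia)_n = sum_{k=1}^{n} k * v^k, v = 1/(1+i)
v = 0.961538
Sum computed term by term:
(Ia)_17 = 98.1238


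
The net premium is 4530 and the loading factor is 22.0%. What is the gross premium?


Gross = net * (1 + loading)
= 4530 * (1 + 0.22)
= 4530 * 1.22
= 5526.6


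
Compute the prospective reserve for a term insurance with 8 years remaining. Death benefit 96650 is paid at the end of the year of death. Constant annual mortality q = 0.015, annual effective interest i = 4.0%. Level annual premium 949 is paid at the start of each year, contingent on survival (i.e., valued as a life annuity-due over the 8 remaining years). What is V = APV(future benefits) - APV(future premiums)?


v = 1/(1+i) = 0.961538
APV(future benefits) per unit = sum_{k=0}^{7} k_p_x * q * v^(k+1) = 0.096143
APV(future benefits) = 96650 * 0.096143 = 9292.2336
Life annuity-due factor ä_{x:8} = sum_{k=0}^{7} k_p_x * v^k = 6.665924
APV(future premiums) = 949 * 6.665924 = 6325.9616
V = 9292.2336 - 6325.9616
= 2966.272


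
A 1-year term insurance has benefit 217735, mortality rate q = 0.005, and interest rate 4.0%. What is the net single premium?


NSP = benefit * q * v
v = 1/(1+i) = 0.961538
NSP = 217735 * 0.005 * 0.961538
= 1046.8029


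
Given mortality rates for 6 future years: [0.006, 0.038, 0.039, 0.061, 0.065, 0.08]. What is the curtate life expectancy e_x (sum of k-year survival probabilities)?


e_x = sum_{k=1}^{n} k_p_x
k_p_x values:
  1_p_x = 0.994
  2_p_x = 0.956228
  3_p_x = 0.918935
  4_p_x = 0.86288
  5_p_x = 0.806793
  6_p_x = 0.742249
e_x = 5.2811


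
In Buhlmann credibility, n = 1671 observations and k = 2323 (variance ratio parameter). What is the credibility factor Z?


Z = n / (n + k)
= 1671 / (1671 + 2323)
= 1671 / 3994
= 0.4184


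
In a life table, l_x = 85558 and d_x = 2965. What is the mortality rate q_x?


q_x = d_x / l_x
= 2965 / 85558
= 0.0347


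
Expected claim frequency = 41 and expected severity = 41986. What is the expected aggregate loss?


E[S] = E[N] * E[X]
= 41 * 41986
= 1.7214e+06


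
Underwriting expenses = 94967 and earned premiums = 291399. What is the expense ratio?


Expense ratio = expenses / premiums
= 94967 / 291399
= 0.3259


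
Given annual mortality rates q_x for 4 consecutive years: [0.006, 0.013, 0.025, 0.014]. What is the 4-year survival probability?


p_k = 1 - q_k for each year
Survival = product of (1 - q_k)
= 0.994 * 0.987 * 0.975 * 0.986
= 0.9432


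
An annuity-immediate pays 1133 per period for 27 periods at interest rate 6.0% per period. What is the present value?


PV = PMT * (1 - (1+i)^(-n)) / i
= 1133 * (1 - (1+0.06)^(-27)) / 0.06
= 1133 * (1 - 0.207368) / 0.06
= 1133 * 13.210534
= 14967.5352


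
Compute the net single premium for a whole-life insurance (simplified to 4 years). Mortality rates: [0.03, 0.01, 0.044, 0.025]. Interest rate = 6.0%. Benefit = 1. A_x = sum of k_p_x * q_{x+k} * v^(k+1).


v = 0.943396
Year 0: k_p_x=1.0, q=0.03, term=0.028302
Year 1: k_p_x=0.97, q=0.01, term=0.008633
Year 2: k_p_x=0.9603, q=0.044, term=0.035477
Year 3: k_p_x=0.918047, q=0.025, term=0.018179
A_x = 0.0906


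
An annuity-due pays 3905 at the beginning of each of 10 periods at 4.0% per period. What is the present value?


PV_due = PMT * (1-(1+i)^(-n))/i * (1+i)
PV_immediate = 31673.048
PV_due = 31673.048 * 1.04
= 32939.9699


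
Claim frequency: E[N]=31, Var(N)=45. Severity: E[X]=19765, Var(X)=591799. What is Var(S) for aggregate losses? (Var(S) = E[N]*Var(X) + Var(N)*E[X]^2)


Var(S) = E[N]*Var(X) + Var(N)*E[X]^2
= 31*591799 + 45*19765^2
= 18345769 + 17579485125
= 1.7598e+10


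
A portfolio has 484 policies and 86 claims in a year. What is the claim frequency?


frequency = claims / policies
= 86 / 484
= 0.1777


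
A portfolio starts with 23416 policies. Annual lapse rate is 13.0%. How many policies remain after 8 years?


remaining = initial * (1 - lapse)^years
= 23416 * (1 - 0.13)^8
= 23416 * 0.328212
= 7685.4045


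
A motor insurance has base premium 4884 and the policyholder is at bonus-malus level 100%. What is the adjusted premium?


adjusted = base * BM_level / 100
= 4884 * 100 / 100
= 4884 * 1.0
= 4884.0


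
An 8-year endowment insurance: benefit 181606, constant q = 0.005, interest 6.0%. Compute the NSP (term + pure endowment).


Term component = 5549.4505
Pure endowment = 8_p_x * v^8 * benefit = 0.960693 * 0.627412 * 181606 = 109463.1437
NSP = 115012.5942


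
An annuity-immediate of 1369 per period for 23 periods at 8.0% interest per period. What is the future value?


FV = PMT * ((1+i)^n - 1) / i
= 1369 * ((1.08)^23 - 1) / 0.08
= 1369 * (5.871464 - 1) / 0.08
= 83362.9216


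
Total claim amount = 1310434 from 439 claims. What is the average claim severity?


severity = total / number
= 1310434 / 439
= 2985.0433


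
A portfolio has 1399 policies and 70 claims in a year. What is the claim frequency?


frequency = claims / policies
= 70 / 1399
= 0.05


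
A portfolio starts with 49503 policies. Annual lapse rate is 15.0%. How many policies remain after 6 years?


remaining = initial * (1 - lapse)^years
= 49503 * (1 - 0.15)^6
= 49503 * 0.37715
= 18670.0325


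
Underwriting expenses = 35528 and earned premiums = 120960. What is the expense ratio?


Expense ratio = expenses / premiums
= 35528 / 120960
= 0.2937


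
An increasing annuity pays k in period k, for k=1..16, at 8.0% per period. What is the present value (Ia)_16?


(Ia)_n = sum_{k=1}^{n} k * v^k, v = 1/(1+i)
v = 0.925926
Sum computed term by term:
(Ia)_16 = 61.1154


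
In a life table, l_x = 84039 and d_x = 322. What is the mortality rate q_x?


q_x = d_x / l_x
= 322 / 84039
= 0.0038


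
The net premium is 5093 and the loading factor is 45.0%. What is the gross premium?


Gross = net * (1 + loading)
= 5093 * (1 + 0.45)
= 5093 * 1.45
= 7384.85


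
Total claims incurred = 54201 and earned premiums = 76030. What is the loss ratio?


Loss ratio = claims / premiums
= 54201 / 76030
= 0.7129


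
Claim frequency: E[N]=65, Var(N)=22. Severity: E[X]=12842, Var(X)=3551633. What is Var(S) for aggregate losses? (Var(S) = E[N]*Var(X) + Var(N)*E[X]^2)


Var(S) = E[N]*Var(X) + Var(N)*E[X]^2
= 65*3551633 + 22*12842^2
= 230856145 + 3628173208
= 3.8590e+09


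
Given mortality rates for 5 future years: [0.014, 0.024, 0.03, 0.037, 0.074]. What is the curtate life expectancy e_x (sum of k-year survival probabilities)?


e_x = sum_{k=1}^{n} k_p_x
k_p_x values:
  1_p_x = 0.986
  2_p_x = 0.962336
  3_p_x = 0.933466
  4_p_x = 0.898928
  5_p_x = 0.832407
e_x = 4.6131


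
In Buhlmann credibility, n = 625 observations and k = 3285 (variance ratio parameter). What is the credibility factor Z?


Z = n / (n + k)
= 625 / (625 + 3285)
= 625 / 3910
= 0.1598


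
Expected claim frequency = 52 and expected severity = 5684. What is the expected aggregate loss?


E[S] = E[N] * E[X]
= 52 * 5684
= 295568


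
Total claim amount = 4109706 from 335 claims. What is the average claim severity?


severity = total / number
= 4109706 / 335
= 12267.7791


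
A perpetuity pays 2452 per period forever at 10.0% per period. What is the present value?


PV = PMT / i
= 2452 / 0.1
= 24520.0


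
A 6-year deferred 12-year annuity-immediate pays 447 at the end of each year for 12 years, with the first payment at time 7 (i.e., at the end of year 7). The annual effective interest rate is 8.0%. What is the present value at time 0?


PV at time 6 of the 12-year annuity-immediate:
a_n = 447 * (1-(1+0.08)^(-12))/0.08 = 3368.6269
Discount back 6 years to time 0:
PV = 3368.6269 * (1+0.08)^(-6)
= 3368.6269 * 0.63017
= 2122.8063


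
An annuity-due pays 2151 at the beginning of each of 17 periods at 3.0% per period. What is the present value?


PV_due = PMT * (1-(1+i)^(-n))/i * (1+i)
PV_immediate = 28320.3208
PV_due = 28320.3208 * 1.03
= 29169.9305


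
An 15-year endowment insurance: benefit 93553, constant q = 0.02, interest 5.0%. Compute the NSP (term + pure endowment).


Term component = 17233.4151
Pure endowment = 15_p_x * v^15 * benefit = 0.738569 * 0.481017 * 93553 = 33236.0473
NSP = 50469.4623


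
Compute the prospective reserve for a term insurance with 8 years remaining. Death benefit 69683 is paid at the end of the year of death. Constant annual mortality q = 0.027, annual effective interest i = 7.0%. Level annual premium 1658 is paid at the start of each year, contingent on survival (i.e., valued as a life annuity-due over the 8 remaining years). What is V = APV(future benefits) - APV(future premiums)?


v = 1/(1+i) = 0.934579
APV(future benefits) per unit = sum_{k=0}^{7} k_p_x * q * v^(k+1) = 0.148206
APV(future benefits) = 69683 * 0.148206 = 10327.4667
Life annuity-due factor ä_{x:8} = sum_{k=0}^{7} k_p_x * v^k = 5.873365
APV(future premiums) = 1658 * 5.873365 = 9738.0388
V = 10327.4667 - 9738.0388
= 589.4278


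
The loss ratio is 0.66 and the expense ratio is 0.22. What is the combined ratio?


Combined ratio = loss ratio + expense ratio
= 0.66 + 0.22
= 0.88


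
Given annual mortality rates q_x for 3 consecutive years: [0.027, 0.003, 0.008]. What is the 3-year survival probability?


p_k = 1 - q_k for each year
Survival = product of (1 - q_k)
= 0.973 * 0.997 * 0.992
= 0.9623


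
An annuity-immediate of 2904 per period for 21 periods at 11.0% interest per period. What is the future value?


FV = PMT * ((1+i)^n - 1) / i
= 2904 * ((1.11)^21 - 1) / 0.11
= 2904 * (8.949166 - 1) / 0.11
= 209857.9773


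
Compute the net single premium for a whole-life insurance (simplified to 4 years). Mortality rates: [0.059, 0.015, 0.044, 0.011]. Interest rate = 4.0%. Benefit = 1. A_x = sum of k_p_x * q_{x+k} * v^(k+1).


v = 0.961538
Year 0: k_p_x=1.0, q=0.059, term=0.056731
Year 1: k_p_x=0.941, q=0.015, term=0.01305
Year 2: k_p_x=0.926885, q=0.044, term=0.036256
Year 3: k_p_x=0.886102, q=0.011, term=0.008332
A_x = 0.1144


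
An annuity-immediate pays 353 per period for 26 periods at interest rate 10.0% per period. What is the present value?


PV = PMT * (1 - (1+i)^(-n)) / i
= 353 * (1 - (1+0.1)^(-26)) / 0.1
= 353 * (1 - 0.083905) / 0.1
= 353 * 9.160945
= 3233.8138


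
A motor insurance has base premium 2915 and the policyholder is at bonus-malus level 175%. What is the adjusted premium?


adjusted = base * BM_level / 100
= 2915 * 175 / 100
= 2915 * 1.75
= 5101.25


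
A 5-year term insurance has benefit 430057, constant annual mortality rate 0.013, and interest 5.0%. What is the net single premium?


NSP = benefit * sum_{k=0}^{n-1} k_p_x * q * v^(k+1)
With constant q=0.013, v=0.952381
Sum = 0.054909
NSP = 430057 * 0.054909
= 23613.8681


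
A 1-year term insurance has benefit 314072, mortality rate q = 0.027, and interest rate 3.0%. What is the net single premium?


NSP = benefit * q * v
v = 1/(1+i) = 0.970874
NSP = 314072 * 0.027 * 0.970874
= 8232.9553


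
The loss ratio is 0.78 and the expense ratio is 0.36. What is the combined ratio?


Combined ratio = loss ratio + expense ratio
= 0.78 + 0.36
= 1.14


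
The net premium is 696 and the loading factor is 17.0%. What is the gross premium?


Gross = net * (1 + loading)
= 696 * (1 + 0.17)
= 696 * 1.17
= 814.32


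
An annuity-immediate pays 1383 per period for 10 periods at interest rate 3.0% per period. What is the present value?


PV = PMT * (1 - (1+i)^(-n)) / i
= 1383 * (1 - (1+0.03)^(-10)) / 0.03
= 1383 * (1 - 0.744094) / 0.03
= 1383 * 8.530203
= 11797.2705


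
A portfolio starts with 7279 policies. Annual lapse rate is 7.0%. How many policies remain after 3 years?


remaining = initial * (1 - lapse)^years
= 7279 * (1 - 0.07)^3
= 7279 * 0.804357
= 5854.9146


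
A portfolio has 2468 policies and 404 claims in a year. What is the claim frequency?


frequency = claims / policies
= 404 / 2468
= 0.1637


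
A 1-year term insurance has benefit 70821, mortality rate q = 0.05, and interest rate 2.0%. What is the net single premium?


NSP = benefit * q * v
v = 1/(1+i) = 0.980392
NSP = 70821 * 0.05 * 0.980392
= 3471.6176


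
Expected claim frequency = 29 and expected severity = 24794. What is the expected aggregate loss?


E[S] = E[N] * E[X]
= 29 * 24794
= 719026


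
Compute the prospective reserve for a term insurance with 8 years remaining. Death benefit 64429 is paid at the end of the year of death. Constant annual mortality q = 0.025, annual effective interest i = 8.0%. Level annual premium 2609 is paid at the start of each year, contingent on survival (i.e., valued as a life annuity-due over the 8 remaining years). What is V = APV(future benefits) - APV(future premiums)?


v = 1/(1+i) = 0.925926
APV(future benefits) per unit = sum_{k=0}^{7} k_p_x * q * v^(k+1) = 0.133045
APV(future benefits) = 64429 * 0.133045 = 8571.9477
Life annuity-due factor ä_{x:8} = sum_{k=0}^{7} k_p_x * v^k = 5.747538
APV(future premiums) = 2609 * 5.747538 = 14995.3273
V = 8571.9477 - 14995.3273
= -6423.3796


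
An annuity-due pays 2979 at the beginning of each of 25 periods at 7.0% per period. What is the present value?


PV_due = PMT * (1-(1+i)^(-n))/i * (1+i)
PV_immediate = 34716.0243
PV_due = 34716.0243 * 1.07
= 37146.146
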